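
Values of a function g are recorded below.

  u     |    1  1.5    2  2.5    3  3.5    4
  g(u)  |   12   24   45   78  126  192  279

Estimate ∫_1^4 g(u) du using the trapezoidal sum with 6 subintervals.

305.25

Δu = 0.5.
T_6 = (0.5/2)·[12 + 2·24 + 2·45 + 2·78 + 2·126 + 2·192 + 279] = 305.25.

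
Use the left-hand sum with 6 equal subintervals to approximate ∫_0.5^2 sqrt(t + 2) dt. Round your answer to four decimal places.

2.6454

Δt = (2 − 0.5)/6 = 0.25.
Left endpoints: 0.5, 0.75, 1, 1.25, 1.5, 1.75.
f(0.5) ≈ 1.5811, f(0.75) ≈ 1.6583, f(1) ≈ 1.7321, f(1.25) ≈ 1.8028, f(1.5) ≈ 1.8708, f(1.75) ≈ 1.9365.
Sum = Δt · [f(0.5) + f(0.75) + f(1) + ...].
Sum ≈ 2.6454.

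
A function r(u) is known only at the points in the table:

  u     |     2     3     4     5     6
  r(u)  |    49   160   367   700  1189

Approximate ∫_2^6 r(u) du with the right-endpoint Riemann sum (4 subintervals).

2416

Δu = 1.
Sum = 1·[160 + 367 + 700 + 1189] = 2416.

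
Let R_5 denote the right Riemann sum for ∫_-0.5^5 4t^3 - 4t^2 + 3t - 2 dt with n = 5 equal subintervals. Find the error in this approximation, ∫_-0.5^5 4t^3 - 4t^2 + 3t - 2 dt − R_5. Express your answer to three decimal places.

Exact integral: ∫_-0.5^5 f(t) dt ≈ 484.22917.
R_5 = 739.64.
Error ≈ 484.22917 − 739.64 ≈ -255.411.

-255.411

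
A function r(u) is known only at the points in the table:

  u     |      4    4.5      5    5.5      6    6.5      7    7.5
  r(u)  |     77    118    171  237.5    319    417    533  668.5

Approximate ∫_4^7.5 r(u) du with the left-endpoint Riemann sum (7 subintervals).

Δu = 0.5.
Sum = 0.5·[77 + 118 + 171 + 237.5 + 319 + 417 + 533] = 936.25.

936.25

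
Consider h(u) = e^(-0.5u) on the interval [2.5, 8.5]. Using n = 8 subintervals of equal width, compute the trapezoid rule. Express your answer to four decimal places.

Δu = (8.5 − 2.5)/8 = 0.75.
h(2.5) ≈ 0.2865, h(3.25) ≈ 0.1969, h(4) ≈ 0.1353, h(4.75) ≈ 0.0930, h(5.5) ≈ 0.0639, h(6.25) ≈ 0.0439, h(7) ≈ 0.0302, h(7.75) ≈ 0.0208, h(8.5) ≈ 0.0143.
T_8 = (Δu/2)·[h(u_0) + 2h(u_1) + ... + 2h(u_{7}) + h(u_8)].
Sum ≈ 0.5508.

0.5508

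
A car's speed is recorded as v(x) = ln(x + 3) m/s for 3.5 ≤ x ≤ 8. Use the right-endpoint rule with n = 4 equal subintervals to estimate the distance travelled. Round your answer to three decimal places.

Δx = (8 − 3.5)/4 = 1.125.
Right endpoints: 4.625, 5.75, 6.875, 8.
v(4.625) ≈ 2.031, v(5.75) ≈ 2.169, v(6.875) ≈ 2.290, v(8) ≈ 2.398.
Sum = Δx · [v(4.625) + v(5.75) + v(6.875) + v(8)].
Sum ≈ 9.999.

9.999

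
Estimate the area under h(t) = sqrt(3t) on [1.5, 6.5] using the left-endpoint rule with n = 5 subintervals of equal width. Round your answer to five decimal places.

Δt = (6.5 − 1.5)/5 = 1.
Left endpoints: 1.5, 2.5, 3.5, 4.5, 5.5.
h(1.5) ≈ 2.12132, h(2.5) ≈ 2.73861, h(3.5) ≈ 3.24037, h(4.5) ≈ 3.67423, h(5.5) ≈ 4.06202.
Sum = Δt · [h(1.5) + h(2.5) + h(3.5) + h(4.5) + h(5.5)].
Sum ≈ 15.83656.

15.83656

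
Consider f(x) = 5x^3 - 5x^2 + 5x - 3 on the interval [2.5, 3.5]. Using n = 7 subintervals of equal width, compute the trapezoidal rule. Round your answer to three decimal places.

105.469

Δx = (3.5 − 2.5)/7 = 1/7.
f(2.5) = 56.375, f(37/14) = 185463/2744, f(39/14) = 220113/2744, f(41/14) = 258883/2744, f(43/14) = 302013/2744, f(45/14) = 349743/2744, f(47/14) = 402313/2744, f(3.5) = 167.625.
T_7 = (Δx/2)·[f(x_0) + 2f(x_1) + ... + 2f(x_{6}) + f(x_7)].
Sum ≈ 105.469.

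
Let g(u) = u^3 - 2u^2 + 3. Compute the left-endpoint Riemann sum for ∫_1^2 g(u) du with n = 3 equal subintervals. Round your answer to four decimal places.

Δu = (2 − 1)/3 = 1/3.
Left endpoints: 1, 4/3, 5/3.
g(1) = 2, g(4/3) = 49/27, g(5/3) = 56/27.
Sum = Δu · [g(1) + g(4/3) + g(5/3)].
Sum ≈ 1.9630.

1.9630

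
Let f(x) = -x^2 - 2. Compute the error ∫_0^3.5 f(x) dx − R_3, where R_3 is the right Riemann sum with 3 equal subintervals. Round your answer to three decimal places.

Exact integral: ∫_0^3.5 f(x) dx ≈ -21.29167.
R_3 ≈ -29.23148.
Error ≈ -21.29167 − (-29.23148) ≈ 7.940.

7.940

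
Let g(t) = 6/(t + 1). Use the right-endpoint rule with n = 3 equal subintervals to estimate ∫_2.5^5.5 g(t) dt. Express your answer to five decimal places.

3.34732

Δt = (5.5 − 2.5)/3 = 1.
Right endpoints: 3.5, 4.5, 5.5.
g(3.5) = 4/3, g(4.5) = 12/11, g(5.5) = 12/13.
Sum = Δt · [g(3.5) + g(4.5) + g(5.5)].
Sum ≈ 3.34732.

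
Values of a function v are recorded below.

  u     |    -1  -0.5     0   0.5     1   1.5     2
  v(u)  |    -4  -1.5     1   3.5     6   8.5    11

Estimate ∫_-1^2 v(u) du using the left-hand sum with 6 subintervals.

Δu = 0.5.
Sum = 0.5·[(-4) + (-1.5) + 1 + 3.5 + 6 + 8.5] = 6.75.

6.75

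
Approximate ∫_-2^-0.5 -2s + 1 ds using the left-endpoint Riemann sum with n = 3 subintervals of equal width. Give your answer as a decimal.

Δs = (-0.5 − (-2))/3 = 0.5.
Left endpoints: -2, -1.5, -1.
f(-2) = 5, f(-1.5) = 4, f(-1) = 3.
Sum = Δs · [f(-2) + f(-1.5) + f(-1)].
Sum = 6.

6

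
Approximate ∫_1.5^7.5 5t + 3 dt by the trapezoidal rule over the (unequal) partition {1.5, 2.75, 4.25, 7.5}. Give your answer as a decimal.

Subinterval widths: 1.25, 1.5, 3.25.
f(1.5) = 10.5, f(2.75) = 16.75, f(4.25) = 24.25, f(7.5) = 40.5.
On each subinterval the trapezoid contributes (Δt_i/2)·[f(t_{i-1}) + f(t_i)].
Sum = 153.

153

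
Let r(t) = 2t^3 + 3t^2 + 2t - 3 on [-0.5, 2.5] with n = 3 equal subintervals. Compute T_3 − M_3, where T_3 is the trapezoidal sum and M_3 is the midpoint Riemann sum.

T_3 = 36.75.
M_3 = 30.
T_3 − M_3 = 6.75.

6.75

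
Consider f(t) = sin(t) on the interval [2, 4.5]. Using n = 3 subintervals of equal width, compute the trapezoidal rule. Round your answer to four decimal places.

Δt = (4.5 − 2)/3 = 5/6.
f(2) ≈ 0.9093, f(17/6) ≈ 0.3034, f(11/3) ≈ -0.5013, f(4.5) ≈ -0.9775.
T_3 = (Δt/2)·[f(t_0) + 2f(t_1) + 2f(t_2) + f(t_3)].
Sum ≈ -0.1933.

-0.1933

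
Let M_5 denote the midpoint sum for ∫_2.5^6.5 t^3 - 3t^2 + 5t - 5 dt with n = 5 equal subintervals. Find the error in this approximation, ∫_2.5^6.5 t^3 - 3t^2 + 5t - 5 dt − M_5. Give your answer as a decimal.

2.24

Exact integral: ∫_2.5^6.5 f(t) dt = 247.5.
M_5 = 245.26.
Error = 247.5 − 245.26 = 2.24.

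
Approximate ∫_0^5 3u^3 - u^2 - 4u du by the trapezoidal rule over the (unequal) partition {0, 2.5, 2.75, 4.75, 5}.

Subinterval widths: 2.5, 0.25, 2, 0.25.
f(0) = 0, f(2.5) = 30.625, f(2.75) = 43.828125, f(4.75) = 279.953125, f(5) = 330.
On each subinterval the trapezoid contributes (Δu_i/2)·[f(u_{i-1}) + f(u_i)].
Sum = 447.61328125.

447.61328125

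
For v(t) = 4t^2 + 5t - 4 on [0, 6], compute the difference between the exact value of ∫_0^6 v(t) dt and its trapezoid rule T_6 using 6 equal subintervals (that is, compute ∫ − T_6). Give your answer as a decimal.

Exact integral: ∫_0^6 v(t) dt = 354.
T_6 = 358.
Error = 354 − 358 = -4.

-4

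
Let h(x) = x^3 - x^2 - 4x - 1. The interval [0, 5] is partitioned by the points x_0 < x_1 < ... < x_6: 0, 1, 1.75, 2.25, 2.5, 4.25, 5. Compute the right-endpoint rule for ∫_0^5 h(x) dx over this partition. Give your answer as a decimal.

Subinterval widths: 1, 0.75, 0.5, 0.25, 1.75, 0.75.
Right endpoints: 1, 1.75, 2.25, 2.5, 4.25, 5.
h(1) = -5, h(1.75) = -5.703125, h(2.25) = -3.671875, h(2.5) = -1.625, h(4.25) = 40.703125, h(5) = 79.
Sum = Σ Δx_i · h(x_i).
Sum = 118.9609375.

118.9609375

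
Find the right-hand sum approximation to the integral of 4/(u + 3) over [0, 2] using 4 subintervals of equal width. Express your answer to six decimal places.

Δu = (2 − 0)/4 = 0.5.
Right endpoints: 0.5, 1, 1.5, 2.
f(0.5) = 8/7, f(1) = 1, f(1.5) = 8/9, f(2) = 0.8.
Sum = Δu · [f(0.5) + f(1) + f(1.5) + f(2)].
Sum ≈ 1.915873.

1.915873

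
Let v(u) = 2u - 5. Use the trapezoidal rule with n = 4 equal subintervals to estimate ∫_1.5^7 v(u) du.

Δu = (7 − 1.5)/4 = 1.375.
v(1.5) = -2, v(2.875) = 0.75, v(4.25) = 3.5, v(5.625) = 6.25, v(7) = 9.
T_4 = (Δu/2)·[v(u_0) + 2v(u_1) + 2v(u_2) + 2v(u_3) + v(u_4)].
Sum = 19.25.

19.25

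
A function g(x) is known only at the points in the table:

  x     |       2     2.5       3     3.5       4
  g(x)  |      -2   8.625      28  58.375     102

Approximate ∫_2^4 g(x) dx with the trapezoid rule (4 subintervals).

Δx = 0.5.
T_4 = (0.5/2)·[(-2) + 2·8.625 + 2·28 + 2·58.375 + 102] = 72.5.

72.5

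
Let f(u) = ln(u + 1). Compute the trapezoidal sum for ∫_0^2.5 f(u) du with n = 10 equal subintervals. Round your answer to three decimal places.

Δu = (2.5 − 0)/10 = 0.25.
f(0) ≈ 0.000, f(0.25) ≈ 0.223, f(0.5) ≈ 0.405, f(0.75) ≈ 0.560, f(1) ≈ 0.693, f(1.25) ≈ 0.811, f(1.5) ≈ 0.916, f(1.75) ≈ 1.012, f(2) ≈ 1.099, f(2.25) ≈ 1.179, f(2.5) ≈ 1.253.
T_10 = (Δu/2)·[f(u_0) + 2f(u_1) + ... + 2f(u_{9}) + f(u_10)].
Sum ≈ 1.881.

1.881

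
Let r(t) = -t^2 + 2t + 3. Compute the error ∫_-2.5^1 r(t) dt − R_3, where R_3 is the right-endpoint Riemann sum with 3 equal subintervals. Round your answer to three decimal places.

-6.352

Exact integral: ∫_-2.5^1 r(t) dt ≈ -0.29167.
R_3 ≈ 6.06019.
Error ≈ -0.29167 − 6.06019 ≈ -6.352.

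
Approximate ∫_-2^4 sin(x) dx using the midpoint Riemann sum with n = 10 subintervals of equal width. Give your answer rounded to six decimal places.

0.241097

Δx = (4 − (-2))/10 = 0.6.
Midpoints: -1.7, -1.1, -0.5, 0.1, 0.7, 1.3, 1.9, 2.5, 3.1, 3.7.
f(-1.7) ≈ -0.991665, f(-1.1) ≈ -0.891207, f(-0.5) ≈ -0.479426, f(0.1) ≈ 0.099833, f(0.7) ≈ 0.644218, f(1.3) ≈ 0.963558, f(1.9) ≈ 0.946300, f(2.5) ≈ 0.598472, f(3.1) ≈ 0.041581, f(3.7) ≈ -0.529836.
Sum = Δx · [f(-1.7) + f(-1.1) + f(-0.5) + ...].
Sum ≈ 0.241097.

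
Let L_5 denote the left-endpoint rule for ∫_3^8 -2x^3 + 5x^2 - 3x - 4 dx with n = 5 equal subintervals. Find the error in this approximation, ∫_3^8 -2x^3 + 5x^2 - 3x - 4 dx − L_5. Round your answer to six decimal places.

Exact integral: ∫_3^8 f(x) dx ≈ -1301.66666667.
L_5 = -970.
Error ≈ -1301.66666667 − (-970) ≈ -331.666667.

-331.666667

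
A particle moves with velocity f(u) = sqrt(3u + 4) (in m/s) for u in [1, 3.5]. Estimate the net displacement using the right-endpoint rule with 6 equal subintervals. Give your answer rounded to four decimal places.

8.3939

Δu = (3.5 − 1)/6 = 5/12.
Right endpoints: 17/12, 11/6, 2.25, 8/3, 37/12, 3.5.
f(17/12) ≈ 2.8723, f(11/6) ≈ 3.0822, f(2.25) ≈ 3.2787, f(8/3) ≈ 3.4641, f(37/12) ≈ 3.6401, f(3.5) ≈ 3.8079.
Sum = Δu · [f(17/12) + f(11/6) + f(2.25) + ...].
Sum ≈ 8.3939.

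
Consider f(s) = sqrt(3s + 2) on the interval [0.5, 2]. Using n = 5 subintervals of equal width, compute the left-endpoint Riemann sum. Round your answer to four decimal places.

Δs = (2 − 0.5)/5 = 0.3.
Left endpoints: 0.5, 0.8, 1.1, 1.4, 1.7.
f(0.5) ≈ 1.8708, f(0.8) ≈ 2.0976, f(1.1) ≈ 2.3022, f(1.4) ≈ 2.4900, f(1.7) ≈ 2.6646.
Sum = Δs · [f(0.5) + f(0.8) + f(1.1) + f(1.4) + f(1.7)].
Sum ≈ 3.4276.

3.4276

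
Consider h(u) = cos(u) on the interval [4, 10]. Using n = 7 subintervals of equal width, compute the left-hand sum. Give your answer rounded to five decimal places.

0.27906

Δu = (10 − 4)/7 = 6/7.
Left endpoints: 4, 34/7, 40/7, 46/7, 52/7, 58/7, 64/7.
h(4) ≈ -0.65364, h(34/7) ≈ 0.14425, h(40/7) ≈ 0.84249, h(46/7) ≈ 0.95874, h(52/7) ≈ 0.41269, h(58/7) ≈ -0.41845, h(64/7) ≈ -0.96052.
Sum = Δu · [h(4) + h(34/7) + h(40/7) + ...].
Sum ≈ 0.27906.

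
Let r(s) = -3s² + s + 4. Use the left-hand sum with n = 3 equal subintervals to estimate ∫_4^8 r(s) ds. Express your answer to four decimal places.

Δs = (8 − 4)/3 = 4/3.
Left endpoints: 4, 16/3, 20/3.
r(4) = -40, r(16/3) = -76, r(20/3) = -368/3.
Sum = Δs · [r(4) + r(16/3) + r(20/3)].
Sum ≈ -318.2222.

-318.2222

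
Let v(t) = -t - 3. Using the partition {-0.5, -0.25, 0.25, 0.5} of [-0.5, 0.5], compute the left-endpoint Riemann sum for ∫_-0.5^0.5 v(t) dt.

-2.8125

Subinterval widths: 0.25, 0.5, 0.25.
Left endpoints: -0.5, -0.25, 0.25.
v(-0.5) = -2.5, v(-0.25) = -2.75, v(0.25) = -3.25.
Sum = Σ Δt_i · v(t_i).
Sum = -2.8125.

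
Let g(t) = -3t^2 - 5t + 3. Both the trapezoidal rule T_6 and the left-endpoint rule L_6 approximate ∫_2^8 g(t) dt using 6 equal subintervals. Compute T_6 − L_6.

-105

T_6 = -639.
L_6 = -534.
T_6 − L_6 = -105.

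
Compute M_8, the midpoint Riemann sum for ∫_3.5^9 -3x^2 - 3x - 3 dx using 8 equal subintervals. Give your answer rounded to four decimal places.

-805.1001

Δx = (9 − 3.5)/8 = 0.6875.
Midpoints: 3.84375, 4.53125, 5.21875, 5.90625, 6.59375, 7.28125, 7.96875, 8.65625.
f(3.84375) = -60267/1024, f(4.53125) = -80067/1024, f(5.21875) = -102771/1024, f(5.90625) = -128379/1024, f(6.59375) = -156891/1024, f(7.28125) = -188307/1024, f(7.96875) = -222627/1024, f(8.65625) = -259851/1024.
Sum = Δx · [f(3.84375) + f(4.53125) + f(5.21875) + ...].
Sum ≈ -805.1001.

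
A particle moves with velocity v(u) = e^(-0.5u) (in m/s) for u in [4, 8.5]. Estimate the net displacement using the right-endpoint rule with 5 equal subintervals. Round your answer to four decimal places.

0.1917

Δu = (8.5 − 4)/5 = 0.9.
Right endpoints: 4.9, 5.8, 6.7, 7.6, 8.5.
v(4.9) ≈ 0.0863, v(5.8) ≈ 0.0550, v(6.7) ≈ 0.0351, v(7.6) ≈ 0.0224, v(8.5) ≈ 0.0143.
Sum = Δu · [v(4.9) + v(5.8) + v(6.7) + v(7.6) + v(8.5)].
Sum ≈ 0.1917.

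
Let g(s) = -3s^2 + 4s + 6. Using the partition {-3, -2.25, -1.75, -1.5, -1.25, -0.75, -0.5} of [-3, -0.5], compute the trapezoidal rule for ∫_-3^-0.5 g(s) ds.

Subinterval widths: 0.75, 0.5, 0.25, 0.25, 0.5, 0.25.
g(-3) = -33, g(-2.25) = -18.1875, g(-1.75) = -10.1875, g(-1.5) = -6.75, g(-1.25) = -3.6875, g(-0.75) = 1.3125, g(-0.5) = 3.25.
On each subinterval the trapezoid contributes (Δs_i/2)·[g(s_{i-1}) + g(s_i)].
Sum = -29.734375.

-29.734375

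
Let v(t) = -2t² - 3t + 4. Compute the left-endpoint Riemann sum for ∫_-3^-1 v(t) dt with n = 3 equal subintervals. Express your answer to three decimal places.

-0.963

Δt = (-1 − (-3))/3 = 2/3.
Left endpoints: -3, -7/3, -5/3.
v(-3) = -5, v(-7/3) = 1/9, v(-5/3) = 31/9.
Sum = Δt · [v(-3) + v(-7/3) + v(-5/3)].
Sum ≈ -0.963.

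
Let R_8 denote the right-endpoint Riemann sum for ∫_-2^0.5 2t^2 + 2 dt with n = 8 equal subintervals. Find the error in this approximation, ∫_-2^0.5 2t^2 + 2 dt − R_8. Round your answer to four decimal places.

Exact integral: ∫_-2^0.5 f(t) dt ≈ 10.416667.
R_8 ≈ 9.326172.
Error ≈ 10.416667 − 9.326172 ≈ 1.0905.

1.0905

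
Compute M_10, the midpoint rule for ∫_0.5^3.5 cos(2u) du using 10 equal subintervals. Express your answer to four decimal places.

Δu = (3.5 − 0.5)/10 = 0.3.
Midpoints: 0.65, 0.95, 1.25, 1.55, 1.85, 2.15, 2.45, 2.75, 3.05, 3.35.
f(0.65) ≈ 0.2675, f(0.95) ≈ -0.3233, f(1.25) ≈ -0.8011, f(1.55) ≈ -0.9991, f(1.85) ≈ -0.8481, f(2.15) ≈ -0.4008, f(2.45) ≈ 0.1865, f(2.75) ≈ 0.7087, f(3.05) ≈ 0.9833, f(3.35) ≈ 0.9144.
Sum = Δu · [f(0.65) + f(0.95) + f(1.25) + ...].
Sum ≈ -0.0936.

-0.0936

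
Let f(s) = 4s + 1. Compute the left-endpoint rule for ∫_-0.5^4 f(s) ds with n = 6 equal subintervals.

Δs = (4 − (-0.5))/6 = 0.75.
Left endpoints: -0.5, 0.25, 1, 1.75, 2.5, 3.25.
f(-0.5) = -1, f(0.25) = 2, f(1) = 5, f(1.75) = 8, f(2.5) = 11, f(3.25) = 14.
Sum = Δs · [f(-0.5) + f(0.25) + f(1) + ...].
Sum = 29.25.

29.25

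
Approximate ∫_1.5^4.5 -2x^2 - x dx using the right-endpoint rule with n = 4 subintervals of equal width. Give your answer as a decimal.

-82.6875

Δx = (4.5 − 1.5)/4 = 0.75.
Right endpoints: 2.25, 3, 3.75, 4.5.
f(2.25) = -12.375, f(3) = -21, f(3.75) = -31.875, f(4.5) = -45.
Sum = Δx · [f(2.25) + f(3) + f(3.75) + f(4.5)].
Sum = -82.6875.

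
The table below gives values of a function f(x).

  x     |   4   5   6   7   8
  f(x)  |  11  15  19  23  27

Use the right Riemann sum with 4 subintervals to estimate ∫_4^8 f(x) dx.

Δx = 1.
Sum = 1·[15 + 19 + 23 + 27] = 84.

84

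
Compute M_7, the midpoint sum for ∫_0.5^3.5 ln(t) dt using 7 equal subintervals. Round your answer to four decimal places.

1.7438

Δt = (3.5 − 0.5)/7 = 3/7.
Midpoints: 5/7, 8/7, 11/7, 2, 17/7, 20/7, 23/7.
f(5/7) ≈ -0.3365, f(8/7) ≈ 0.1335, f(11/7) ≈ 0.4520, f(2) ≈ 0.6931, f(17/7) ≈ 0.8873, f(20/7) ≈ 1.0498, f(23/7) ≈ 1.1896.
Sum = Δt · [f(5/7) + f(8/7) + f(11/7) + ...].
Sum ≈ 1.7438.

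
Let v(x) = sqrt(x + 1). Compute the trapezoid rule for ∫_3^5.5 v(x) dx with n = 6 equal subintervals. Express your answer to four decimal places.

5.7138

Δx = (5.5 − 3)/6 = 5/12.
v(3) ≈ 2.0000, v(41/12) ≈ 2.1016, v(23/6) ≈ 2.1985, v(4.25) ≈ 2.2913, v(14/3) ≈ 2.3805, v(61/12) ≈ 2.4664, v(5.5) ≈ 2.5495.
T_6 = (Δx/2)·[v(x_0) + 2v(x_1) + ... + 2v(x_{5}) + v(x_6)].
Sum ≈ 5.7138.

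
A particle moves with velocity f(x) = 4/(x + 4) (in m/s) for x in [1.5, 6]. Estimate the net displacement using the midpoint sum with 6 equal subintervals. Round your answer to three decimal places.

Δx = (6 − 1.5)/6 = 0.75.
Midpoints: 1.875, 2.625, 3.375, 4.125, 4.875, 5.625.
f(1.875) = 32/47, f(2.625) = 32/53, f(3.375) = 32/59, f(4.125) = 32/65, f(4.875) = 32/71, f(5.625) = 32/77.
Sum = Δx · [f(1.875) + f(2.625) + f(3.375) + ...].
Sum ≈ 2.389.

2.389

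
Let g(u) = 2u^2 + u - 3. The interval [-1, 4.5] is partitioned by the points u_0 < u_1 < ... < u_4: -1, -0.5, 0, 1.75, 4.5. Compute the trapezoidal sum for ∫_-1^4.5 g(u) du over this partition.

63.34375

Subinterval widths: 0.5, 0.5, 1.75, 2.75.
g(-1) = -2, g(-0.5) = -3, g(0) = -3, g(1.75) = 4.875, g(4.5) = 42.
On each subinterval the trapezoid contributes (Δu_i/2)·[g(u_{i-1}) + g(u_i)].
Sum = 63.34375.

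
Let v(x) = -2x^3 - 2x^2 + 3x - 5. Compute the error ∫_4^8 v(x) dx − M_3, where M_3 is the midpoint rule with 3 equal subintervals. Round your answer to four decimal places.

-22.5185

Exact integral: ∫_4^8 v(x) dx ≈ -2166.666667.
M_3 ≈ -2144.148148.
Error ≈ -2166.666667 − (-2144.148148) ≈ -22.5185.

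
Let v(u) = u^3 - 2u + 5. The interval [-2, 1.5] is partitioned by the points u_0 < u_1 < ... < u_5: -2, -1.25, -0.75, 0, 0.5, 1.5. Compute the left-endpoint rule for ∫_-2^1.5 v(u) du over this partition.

14.70703125

Subinterval widths: 0.75, 0.5, 0.75, 0.5, 1.
Left endpoints: -2, -1.25, -0.75, 0, 0.5.
v(-2) = 1, v(-1.25) = 5.546875, v(-0.75) = 6.078125, v(0) = 5, v(0.5) = 4.125.
Sum = Σ Δu_i · v(u_i).
Sum = 14.70703125.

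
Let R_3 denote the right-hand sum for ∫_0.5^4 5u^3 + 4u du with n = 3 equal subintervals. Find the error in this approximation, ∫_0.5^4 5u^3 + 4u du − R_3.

-221.265625

Exact integral: ∫_0.5^4 f(u) du = 351.421875.
R_3 = 572.6875.
Error = 351.421875 − 572.6875 = -221.265625.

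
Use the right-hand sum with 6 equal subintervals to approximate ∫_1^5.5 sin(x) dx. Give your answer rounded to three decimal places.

Δx = (5.5 − 1)/6 = 0.75.
Right endpoints: 1.75, 2.5, 3.25, 4, 4.75, 5.5.
f(1.75) ≈ 0.984, f(2.5) ≈ 0.598, f(3.25) ≈ -0.108, f(4) ≈ -0.757, f(4.75) ≈ -0.999, f(5.5) ≈ -0.706.
Sum = Δx · [f(1.75) + f(2.5) + f(3.25) + ...].
Sum ≈ -0.741.

-0.741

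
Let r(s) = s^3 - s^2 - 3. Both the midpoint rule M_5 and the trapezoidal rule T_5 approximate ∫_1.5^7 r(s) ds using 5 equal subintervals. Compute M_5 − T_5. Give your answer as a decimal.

-19.5490625

M_5 = 462.7596875.
T_5 = 482.30875.
M_5 − T_5 = -19.5490625.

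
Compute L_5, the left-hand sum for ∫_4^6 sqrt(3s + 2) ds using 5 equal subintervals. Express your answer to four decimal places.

Δs = (6 − 4)/5 = 0.4.
Left endpoints: 4, 4.4, 4.8, 5.2, 5.6.
f(4) ≈ 3.7417, f(4.4) ≈ 3.8987, f(4.8) ≈ 4.0497, f(5.2) ≈ 4.1952, f(5.6) ≈ 4.3359.
Sum = Δs · [f(4) + f(4.4) + f(4.8) + f(5.2) + f(5.6)].
Sum ≈ 8.0885.

8.0885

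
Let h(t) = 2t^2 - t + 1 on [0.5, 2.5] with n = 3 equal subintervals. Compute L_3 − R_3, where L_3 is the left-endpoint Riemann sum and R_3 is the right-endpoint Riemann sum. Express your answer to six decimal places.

-6.666667

L_3 ≈ 6.29629630.
R_3 ≈ 12.96296296.
L_3 − R_3 ≈ -6.666667.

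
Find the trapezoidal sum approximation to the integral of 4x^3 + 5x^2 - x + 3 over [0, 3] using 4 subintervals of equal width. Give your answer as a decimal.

Δx = (3 − 0)/4 = 0.75.
f(0) = 3, f(0.75) = 6.75, f(1.5) = 26.25, f(2.25) = 71.625, f(3) = 153.
T_4 = (Δx/2)·[f(x_0) + 2f(x_1) + 2f(x_2) + 2f(x_3) + f(x_4)].
Sum = 136.96875.

136.96875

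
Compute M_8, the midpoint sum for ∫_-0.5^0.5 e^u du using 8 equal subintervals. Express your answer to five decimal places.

1.04151

Δu = (0.5 − (-0.5))/8 = 0.125.
Midpoints: -0.4375, -0.3125, -0.1875, -0.0625, 0.0625, 0.1875, 0.3125, 0.4375.
f(-0.4375) ≈ 0.64565, f(-0.3125) ≈ 0.73162, f(-0.1875) ≈ 0.82903, f(-0.0625) ≈ 0.93941, f(0.0625) ≈ 1.06449, f(0.1875) ≈ 1.20623, f(0.3125) ≈ 1.36684, f(0.4375) ≈ 1.54883.
Sum = Δu · [f(-0.4375) + f(-0.3125) + f(-0.1875) + ...].
Sum ≈ 1.04151.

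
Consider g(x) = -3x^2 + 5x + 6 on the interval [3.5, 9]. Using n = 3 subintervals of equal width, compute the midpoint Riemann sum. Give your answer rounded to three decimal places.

-476.628

Δx = (9 − 3.5)/3 = 11/6.
Midpoints: 53/12, 6.25, 97/12.
g(53/12) = -30.4375, g(6.25) = -79.9375, g(97/12) = -7181/48.
Sum = Δx · [g(53/12) + g(6.25) + g(97/12)].
Sum ≈ -476.628.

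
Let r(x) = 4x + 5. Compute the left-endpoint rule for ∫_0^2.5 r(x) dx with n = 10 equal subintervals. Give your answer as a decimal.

Δx = (2.5 − 0)/10 = 0.25.
Left endpoints: 0, 0.25, 0.5, 0.75, 1, 1.25, 1.5, 1.75, 2, 2.25.
r(0) = 5, r(0.25) = 6, r(0.5) = 7, r(0.75) = 8, r(1) = 9, r(1.25) = 10, r(1.5) = 11, r(1.75) = 12, r(2) = 13, r(2.25) = 14.
Sum = Δx · [r(0) + r(0.25) + r(0.5) + ...].
Sum = 23.75.

23.75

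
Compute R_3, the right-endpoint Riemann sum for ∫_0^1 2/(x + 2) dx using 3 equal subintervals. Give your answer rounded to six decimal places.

Δx = (1 − 0)/3 = 1/3.
Right endpoints: 1/3, 2/3, 1.
f(1/3) = 6/7, f(2/3) = 0.75, f(1) = 2/3.
Sum = Δx · [f(1/3) + f(2/3) + f(1)].
Sum ≈ 0.757937.

0.757937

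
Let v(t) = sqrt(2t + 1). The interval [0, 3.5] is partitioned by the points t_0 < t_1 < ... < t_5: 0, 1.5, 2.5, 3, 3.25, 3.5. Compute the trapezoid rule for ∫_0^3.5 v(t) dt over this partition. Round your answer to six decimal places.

Subinterval widths: 1.5, 1, 0.5, 0.25, 0.25.
v(0) ≈ 1.000000, v(1.5) ≈ 2.000000, v(2.5) ≈ 2.449490, v(3) ≈ 2.645751, v(3.25) ≈ 2.738613, v(3.5) ≈ 2.828427.
On each subinterval the trapezoid contributes (Δt_i/2)·[v(t_{i-1}) + v(t_i)].
Sum ≈ 7.117481.

7.117481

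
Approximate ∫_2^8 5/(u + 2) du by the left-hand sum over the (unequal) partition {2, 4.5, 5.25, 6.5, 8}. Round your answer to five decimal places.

5.44634

Subinterval widths: 2.5, 0.75, 1.25, 1.5.
Left endpoints: 2, 4.5, 5.25, 6.5.
f(2) = 1.25, f(4.5) = 10/13, f(5.25) = 20/29, f(6.5) = 10/17.
Sum = Σ Δu_i · f(u_i).
Sum ≈ 5.44634.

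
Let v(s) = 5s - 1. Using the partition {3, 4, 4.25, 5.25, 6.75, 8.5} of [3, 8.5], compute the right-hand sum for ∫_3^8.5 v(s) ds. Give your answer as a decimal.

171.0625

Subinterval widths: 1, 0.25, 1, 1.5, 1.75.
Right endpoints: 4, 4.25, 5.25, 6.75, 8.5.
v(4) = 19, v(4.25) = 20.25, v(5.25) = 25.25, v(6.75) = 32.75, v(8.5) = 41.5.
Sum = Σ Δs_i · v(s_i).
Sum = 171.0625.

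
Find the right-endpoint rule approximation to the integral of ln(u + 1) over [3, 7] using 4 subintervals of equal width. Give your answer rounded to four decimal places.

Δu = (7 − 3)/4 = 1.
Right endpoints: 4, 5, 6, 7.
f(4) ≈ 1.6094, f(5) ≈ 1.7918, f(6) ≈ 1.9459, f(7) ≈ 2.0794.
Sum = Δu · [f(4) + f(5) + f(6) + f(7)].
Sum ≈ 7.4265.

7.4265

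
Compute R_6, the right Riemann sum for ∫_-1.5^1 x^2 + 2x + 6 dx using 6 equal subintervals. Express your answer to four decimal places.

Δx = (1 − (-1.5))/6 = 5/12.
Right endpoints: -13/12, -2/3, -0.25, 1/6, 7/12, 1.
f(-13/12) = 721/144, f(-2/3) = 46/9, f(-0.25) = 5.5625, f(1/6) = 229/36, f(7/12) = 1081/144, f(1) = 9.
Sum = Δx · [f(-13/12) + f(-2/3) + f(-0.25) + ...].
Sum ≈ 16.0619.

16.0619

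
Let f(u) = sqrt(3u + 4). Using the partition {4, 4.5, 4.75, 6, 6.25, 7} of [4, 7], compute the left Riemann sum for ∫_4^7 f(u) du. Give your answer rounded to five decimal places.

13.13570

Subinterval widths: 0.5, 0.25, 1.25, 0.25, 0.75.
Left endpoints: 4, 4.5, 4.75, 6, 6.25.
f(4) ≈ 4.00000, f(4.5) ≈ 4.18330, f(4.75) ≈ 4.27200, f(6) ≈ 4.69042, f(6.25) ≈ 4.76970.
Sum = Σ Δu_i · f(u_i).
Sum ≈ 13.13570.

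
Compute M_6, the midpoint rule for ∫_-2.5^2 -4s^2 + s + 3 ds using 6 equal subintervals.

-18.28125

Δs = (2 − (-2.5))/6 = 0.75.
Midpoints: -2.125, -1.375, -0.625, 0.125, 0.875, 1.625.
f(-2.125) = -17.1875, f(-1.375) = -5.9375, f(-0.625) = 0.8125, f(0.125) = 3.0625, f(0.875) = 0.8125, f(1.625) = -5.9375.
Sum = Δs · [f(-2.125) + f(-1.375) + f(-0.625) + ...].
Sum = -18.28125.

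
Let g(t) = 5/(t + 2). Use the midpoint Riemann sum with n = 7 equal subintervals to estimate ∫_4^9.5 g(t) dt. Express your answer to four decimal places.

3.2503

Δt = (9.5 − 4)/7 = 11/14.
Midpoints: 123/28, 145/28, 167/28, 6.75, 211/28, 233/28, 255/28.
g(123/28) = 140/179, g(145/28) = 140/201, g(167/28) = 140/223, g(6.75) = 4/7, g(211/28) = 140/267, g(233/28) = 140/289, g(255/28) = 140/311.
Sum = Δt · [g(123/28) + g(145/28) + g(167/28) + ...].
Sum ≈ 3.2503.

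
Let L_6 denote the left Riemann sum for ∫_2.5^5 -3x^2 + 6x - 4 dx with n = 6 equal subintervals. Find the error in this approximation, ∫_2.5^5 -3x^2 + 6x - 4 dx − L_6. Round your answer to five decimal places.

-8.37674

Exact integral: ∫_2.5^5 f(x) dx = -63.125.
L_6 ≈ -54.7482639.
Error ≈ -63.125 − (-54.7482639) ≈ -8.37674.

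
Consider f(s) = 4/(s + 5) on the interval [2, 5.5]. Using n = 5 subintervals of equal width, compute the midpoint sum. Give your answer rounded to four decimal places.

Δs = (5.5 − 2)/5 = 0.7.
Midpoints: 2.35, 3.05, 3.75, 4.45, 5.15.
f(2.35) = 80/147, f(3.05) = 80/161, f(3.75) = 16/35, f(4.45) = 80/189, f(5.15) = 80/203.
Sum = Δs · [f(2.35) + f(3.05) + f(3.75) + f(4.45) + f(5.15)].
Sum ≈ 1.6209.

1.6209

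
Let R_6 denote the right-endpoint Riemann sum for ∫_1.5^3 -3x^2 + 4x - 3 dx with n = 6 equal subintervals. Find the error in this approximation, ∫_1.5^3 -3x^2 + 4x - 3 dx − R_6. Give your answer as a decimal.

Exact integral: ∫_1.5^3 f(x) dx = -14.625.
R_6 = -16.453125.
Error = -14.625 − (-16.453125) = 1.828125.

1.828125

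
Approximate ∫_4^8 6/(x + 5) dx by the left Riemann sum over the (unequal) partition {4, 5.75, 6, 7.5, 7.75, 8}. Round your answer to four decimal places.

2.3620

Subinterval widths: 1.75, 0.25, 1.5, 0.25, 0.25.
Left endpoints: 4, 5.75, 6, 7.5, 7.75.
f(4) = 2/3, f(5.75) = 24/43, f(6) = 6/11, f(7.5) = 0.48, f(7.75) = 8/17.
Sum = Σ Δx_i · f(x_i).
Sum ≈ 2.3620.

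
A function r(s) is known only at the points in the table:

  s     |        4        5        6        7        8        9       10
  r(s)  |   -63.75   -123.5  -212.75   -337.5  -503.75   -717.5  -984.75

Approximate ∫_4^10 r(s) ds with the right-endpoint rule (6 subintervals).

Δs = 1.
Sum = 1·[(-123.5) + (-212.75) + (-337.5) + (-503.75) + (-717.5) + (-984.75)] = -2879.75.

-2879.75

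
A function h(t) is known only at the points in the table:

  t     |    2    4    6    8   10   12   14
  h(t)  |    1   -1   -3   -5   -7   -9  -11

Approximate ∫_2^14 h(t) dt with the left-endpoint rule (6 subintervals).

-48

Δt = 2.
Sum = 2·[1 + (-1) + (-3) + (-5) + (-7) + (-9)] = -48.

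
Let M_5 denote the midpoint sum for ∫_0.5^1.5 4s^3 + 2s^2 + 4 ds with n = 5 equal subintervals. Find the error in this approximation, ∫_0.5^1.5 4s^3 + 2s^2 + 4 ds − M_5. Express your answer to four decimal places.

0.0467

Exact integral: ∫_0.5^1.5 f(s) ds ≈ 11.166667.
M_5 = 11.12.
Error ≈ 11.166667 − 11.12 ≈ 0.0467.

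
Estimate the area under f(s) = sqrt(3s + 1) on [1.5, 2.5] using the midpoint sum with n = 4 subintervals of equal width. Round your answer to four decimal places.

2.6410

Δs = (2.5 − 1.5)/4 = 0.25.
Midpoints: 1.625, 1.875, 2.125, 2.375.
f(1.625) ≈ 2.4238, f(1.875) ≈ 2.5739, f(2.125) ≈ 2.7157, f(2.375) ≈ 2.8504.
Sum = Δs · [f(1.625) + f(1.875) + f(2.125) + f(2.375)].
Sum ≈ 2.6410.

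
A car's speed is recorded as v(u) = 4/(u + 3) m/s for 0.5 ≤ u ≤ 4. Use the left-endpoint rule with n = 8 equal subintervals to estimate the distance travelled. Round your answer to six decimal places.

Δu = (4 − 0.5)/8 = 0.4375.
Left endpoints: 0.5, 0.9375, 1.375, 1.8125, 2.25, 2.6875, 3.125, 3.5625.
v(0.5) = 8/7, v(0.9375) = 64/63, v(1.375) = 32/35, v(1.8125) = 64/77, v(2.25) = 16/21, v(2.6875) = 64/91, v(3.125) = 32/49, v(3.5625) = 64/105.
Sum = Δu · [v(0.5) + v(0.9375) + v(1.375) + ...].
Sum ≈ 2.901487.

2.901487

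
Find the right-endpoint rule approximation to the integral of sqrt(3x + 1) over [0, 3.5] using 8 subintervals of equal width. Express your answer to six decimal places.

8.950693

Δx = (3.5 − 0)/8 = 0.4375.
Right endpoints: 0.4375, 0.875, 1.3125, 1.75, 2.1875, 2.625, 3.0625, 3.5.
f(0.4375) ≈ 1.520691, f(0.875) ≈ 1.903943, f(1.3125) ≈ 2.222049, f(1.75) ≈ 2.500000, f(2.1875) ≈ 2.750000, f(2.625) ≈ 2.979094, f(3.0625) ≈ 3.191786, f(3.5) ≈ 3.391165.
Sum = Δx · [f(0.4375) + f(0.875) + f(1.3125) + ...].
Sum ≈ 8.950693.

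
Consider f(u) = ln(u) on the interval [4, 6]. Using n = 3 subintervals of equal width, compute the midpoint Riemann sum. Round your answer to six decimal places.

3.206917

Δu = (6 − 4)/3 = 2/3.
Midpoints: 13/3, 5, 17/3.
f(13/3) ≈ 1.466337, f(5) ≈ 1.609438, f(17/3) ≈ 1.734601.
Sum = Δu · [f(13/3) + f(5) + f(17/3)].
Sum ≈ 3.206917.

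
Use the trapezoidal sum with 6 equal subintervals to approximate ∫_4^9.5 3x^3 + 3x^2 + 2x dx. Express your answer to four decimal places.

6833.5256

Δx = (9.5 − 4)/6 = 11/12.
f(4) = 248, f(59/12) = 252815/576, f(35/6) = 51065/72, f(6.75) = 1072.828125, f(23/3) = 13892/9, f(103/12) = 1229923/576, f(9.5) = 2861.875.
T_6 = (Δx/2)·[f(x_0) + 2f(x_1) + ... + 2f(x_{5}) + f(x_6)].
Sum ≈ 6833.5256.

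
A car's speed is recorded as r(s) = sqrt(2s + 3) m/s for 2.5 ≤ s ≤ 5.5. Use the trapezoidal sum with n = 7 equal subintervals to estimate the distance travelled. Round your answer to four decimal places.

9.9173

Δs = (5.5 − 2.5)/7 = 3/7.
r(2.5) ≈ 2.8284, r(41/14) ≈ 2.9761, r(47/14) ≈ 3.1168, r(53/14) ≈ 3.2514, r(59/14) ≈ 3.3806, r(65/14) ≈ 3.5051, r(71/14) ≈ 3.6253, r(5.5) ≈ 3.7417.
T_7 = (Δs/2)·[r(s_0) + 2r(s_1) + ... + 2r(s_{6}) + r(s_7)].
Sum ≈ 9.9173.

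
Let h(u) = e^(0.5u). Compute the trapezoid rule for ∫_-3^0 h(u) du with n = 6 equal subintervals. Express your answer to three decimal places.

Δu = (0 − (-3))/6 = 0.5.
h(-3) ≈ 0.223, h(-2.5) ≈ 0.287, h(-2) ≈ 0.368, h(-1.5) ≈ 0.472, h(-1) ≈ 0.607, h(-0.5) ≈ 0.779, h(0) ≈ 1.000.
T_6 = (Δu/2)·[h(u_0) + 2h(u_1) + ... + 2h(u_{5}) + h(u_6)].
Sum ≈ 1.562.

1.562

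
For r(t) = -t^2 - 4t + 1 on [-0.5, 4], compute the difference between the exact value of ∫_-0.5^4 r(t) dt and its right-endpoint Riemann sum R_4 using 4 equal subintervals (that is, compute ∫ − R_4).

19.93359375

Exact integral: ∫_-0.5^4 r(t) dt = -48.375.
R_4 = -68.30859375.
Error = -48.375 − (-68.30859375) = 19.93359375.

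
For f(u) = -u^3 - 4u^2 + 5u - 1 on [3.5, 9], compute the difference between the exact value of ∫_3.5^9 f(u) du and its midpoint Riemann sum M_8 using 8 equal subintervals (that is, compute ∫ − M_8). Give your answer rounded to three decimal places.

Exact integral: ∫_3.5^9 f(u) du ≈ -2351.19271.
M_8 ≈ -2346.26428.
Error ≈ -2351.19271 − (-2346.26428) ≈ -4.928.

-4.928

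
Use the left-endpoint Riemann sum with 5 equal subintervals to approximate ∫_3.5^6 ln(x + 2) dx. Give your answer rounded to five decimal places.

Δx = (6 − 3.5)/5 = 0.5.
Left endpoints: 3.5, 4, 4.5, 5, 5.5.
f(3.5) ≈ 1.70475, f(4) ≈ 1.79176, f(4.5) ≈ 1.87180, f(5) ≈ 1.94591, f(5.5) ≈ 2.01490.
Sum = Δx · [f(3.5) + f(4) + f(4.5) + f(5) + f(5.5)].
Sum ≈ 4.66456.

4.66456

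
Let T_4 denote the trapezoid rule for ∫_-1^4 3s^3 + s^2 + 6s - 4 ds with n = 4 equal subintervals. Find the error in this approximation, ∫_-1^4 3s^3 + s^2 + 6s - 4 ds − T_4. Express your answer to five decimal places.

-18.88021

Exact integral: ∫_-1^4 f(s) ds ≈ 237.9166667.
T_4 = 256.796875.
Error ≈ 237.9166667 − 256.796875 ≈ -18.88021.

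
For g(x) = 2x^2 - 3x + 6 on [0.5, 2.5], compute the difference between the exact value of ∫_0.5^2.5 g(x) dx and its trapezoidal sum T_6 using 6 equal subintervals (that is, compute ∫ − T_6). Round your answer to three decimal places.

Exact integral: ∫_0.5^2.5 g(x) dx ≈ 13.33333.
T_6 ≈ 13.40741.
Error ≈ 13.33333 − 13.40741 ≈ -0.074.

-0.074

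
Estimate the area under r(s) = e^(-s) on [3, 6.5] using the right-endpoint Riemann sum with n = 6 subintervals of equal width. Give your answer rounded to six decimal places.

Δs = (6.5 − 3)/6 = 7/12.
Right endpoints: 43/12, 25/6, 4.75, 16/3, 71/12, 6.5.
r(43/12) ≈ 0.027783, r(25/6) ≈ 0.015504, r(4.75) ≈ 0.008652, r(16/3) ≈ 0.004828, r(71/12) ≈ 0.002694, r(6.5) ≈ 0.001503.
Sum = Δs · [r(43/12) + r(25/6) + r(4.75) + ...].
Sum ≈ 0.035562.

0.035562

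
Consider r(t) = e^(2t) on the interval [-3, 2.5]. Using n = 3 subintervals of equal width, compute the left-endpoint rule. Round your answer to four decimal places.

Δt = (2.5 − (-3))/3 = 11/6.
Left endpoints: -3, -7/6, 2/3.
r(-3) ≈ 0.0025, r(-7/6) ≈ 0.0970, r(2/3) ≈ 3.7937.
Sum = Δt · [r(-3) + r(-7/6) + r(2/3)].
Sum ≈ 7.1374.

7.1374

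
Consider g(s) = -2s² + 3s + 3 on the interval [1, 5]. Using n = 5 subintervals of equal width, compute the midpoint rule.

-34.24

Δs = (5 − 1)/5 = 0.8.
Midpoints: 1.4, 2.2, 3, 3.8, 4.6.
g(1.4) = 3.28, g(2.2) = -0.08, g(3) = -6, g(3.8) = -14.48, g(4.6) = -25.52.
Sum = Δs · [g(1.4) + g(2.2) + g(3) + g(3.8) + g(4.6)].
Sum = -34.24.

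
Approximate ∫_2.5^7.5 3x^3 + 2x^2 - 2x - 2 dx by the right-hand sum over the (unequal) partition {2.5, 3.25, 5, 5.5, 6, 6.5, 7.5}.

Subinterval widths: 0.75, 1.75, 0.5, 0.5, 0.5, 1.
Right endpoints: 3.25, 5, 5.5, 6, 6.5, 7.5.
f(3.25) = 115.609375, f(5) = 413, f(5.5) = 546.625, f(6) = 706, f(6.5) = 893.375, f(7.5) = 1361.125.
Sum = Σ Δx_i · f(x_i).
Sum = 3243.58203125.

3243.58203125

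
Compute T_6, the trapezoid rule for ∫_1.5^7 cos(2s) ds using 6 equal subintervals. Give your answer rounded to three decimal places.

0.299

Δs = (7 − 1.5)/6 = 11/12.
f(1.5) ≈ -0.990, f(29/12) ≈ 0.121, f(10/3) ≈ 0.927, f(4.25) ≈ -0.602, f(31/6) ≈ -0.615, f(73/12) ≈ 0.921, f(7) ≈ 0.137.
T_6 = (Δs/2)·[f(s_0) + 2f(s_1) + ... + 2f(s_{5}) + f(s_6)].
Sum ≈ 0.299.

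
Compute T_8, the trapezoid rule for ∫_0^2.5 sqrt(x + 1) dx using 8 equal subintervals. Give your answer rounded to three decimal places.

3.697

Δx = (2.5 − 0)/8 = 0.3125.
f(0) ≈ 1.000, f(0.3125) ≈ 1.146, f(0.625) ≈ 1.275, f(0.9375) ≈ 1.392, f(1.25) ≈ 1.500, f(1.5625) ≈ 1.601, f(1.875) ≈ 1.696, f(2.1875) ≈ 1.785, f(2.5) ≈ 1.871.
T_8 = (Δx/2)·[f(x_0) + 2f(x_1) + ... + 2f(x_{7}) + f(x_8)].
Sum ≈ 3.697.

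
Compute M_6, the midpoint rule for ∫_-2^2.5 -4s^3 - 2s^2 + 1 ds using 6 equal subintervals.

-33.2578125

Δs = (2.5 − (-2))/6 = 0.75.
Midpoints: -1.625, -0.875, -0.125, 0.625, 1.375, 2.125.
f(-1.625) = 12.8828125, f(-0.875) = 2.1484375, f(-0.125) = 0.9765625, f(0.625) = -0.7578125, f(1.375) = -13.1796875, f(2.125) = -46.4140625.
Sum = Δs · [f(-1.625) + f(-0.875) + f(-0.125) + ...].
Sum = -33.2578125.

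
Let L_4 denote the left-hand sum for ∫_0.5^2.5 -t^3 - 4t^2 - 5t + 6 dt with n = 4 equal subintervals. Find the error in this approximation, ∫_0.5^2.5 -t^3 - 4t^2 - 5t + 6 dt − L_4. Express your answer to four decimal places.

-11.6667

Exact integral: ∫_0.5^2.5 f(t) dt ≈ -33.416667.
L_4 = -21.75.
Error ≈ -33.416667 − (-21.75) ≈ -11.6667.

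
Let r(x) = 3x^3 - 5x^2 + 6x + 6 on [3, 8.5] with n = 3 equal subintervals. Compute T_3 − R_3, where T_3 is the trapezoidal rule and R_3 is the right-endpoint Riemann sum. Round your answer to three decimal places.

T_3 ≈ 3242.54282.
R_3 ≈ 4597.49074.
T_3 − R_3 ≈ -1354.948.

-1354.948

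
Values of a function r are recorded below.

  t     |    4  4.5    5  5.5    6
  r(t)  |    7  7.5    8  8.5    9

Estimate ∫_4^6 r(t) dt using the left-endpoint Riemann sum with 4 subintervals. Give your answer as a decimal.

Δt = 0.5.
Sum = 0.5·[7 + 7.5 + 8 + 8.5] = 15.5.

15.5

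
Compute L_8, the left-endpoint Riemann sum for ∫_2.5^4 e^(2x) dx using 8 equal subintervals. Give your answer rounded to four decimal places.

Δx = (4 − 2.5)/8 = 0.1875.
Left endpoints: 2.5, 2.6875, 2.875, 3.0625, 3.25, 3.4375, 3.625, 3.8125.
f(2.5) ≈ 148.4132, f(2.6875) ≈ 215.9399, f(2.875) ≈ 314.1907, f(3.0625) ≈ 457.1447, f(3.25) ≈ 665.1416, f(3.4375) ≈ 967.7754, f(3.625) ≈ 1408.1048, f(3.8125) ≈ 2048.7805.
Sum = Δx · [f(2.5) + f(2.6875) + f(2.875) + ...].
Sum ≈ 1167.2795.

1167.2795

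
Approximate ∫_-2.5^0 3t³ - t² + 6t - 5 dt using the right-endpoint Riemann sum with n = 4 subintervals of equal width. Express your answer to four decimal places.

-46.4600

Δt = (0 − (-2.5))/4 = 0.625.
Right endpoints: -1.875, -1.25, -0.625, 0.
f(-1.875) = -20245/512, f(-1.25) = -19.921875, f(-0.625) = -5055/512, f(0) = -5.
Sum = Δt · [f(-1.875) + f(-1.25) + f(-0.625) + f(0)].
Sum ≈ -46.4600.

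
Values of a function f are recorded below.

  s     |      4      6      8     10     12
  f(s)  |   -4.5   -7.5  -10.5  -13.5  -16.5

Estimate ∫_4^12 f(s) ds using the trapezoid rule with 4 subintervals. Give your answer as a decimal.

Δs = 2.
T_4 = (2/2)·[(-4.5) + 2·(-7.5) + 2·(-10.5) + 2·(-13.5) + (-16.5)] = -84.

-84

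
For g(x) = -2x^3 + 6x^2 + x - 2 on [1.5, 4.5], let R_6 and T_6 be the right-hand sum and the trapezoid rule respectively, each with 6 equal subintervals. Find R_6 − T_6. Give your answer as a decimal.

-16.125

R_6 = -41.625.
T_6 = -25.5.
R_6 − T_6 = -16.125.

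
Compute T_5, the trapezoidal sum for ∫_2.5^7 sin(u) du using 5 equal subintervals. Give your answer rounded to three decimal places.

-1.449

Δu = (7 − 2.5)/5 = 0.9.
f(2.5) ≈ 0.598, f(3.4) ≈ -0.256, f(4.3) ≈ -0.916, f(5.2) ≈ -0.883, f(6.1) ≈ -0.182, f(7) ≈ 0.657.
T_5 = (Δu/2)·[f(u_0) + 2f(u_1) + ... + 2f(u_{4}) + f(u_5)].
Sum ≈ -1.449.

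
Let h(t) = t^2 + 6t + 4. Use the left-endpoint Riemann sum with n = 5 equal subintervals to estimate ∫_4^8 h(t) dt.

280.96

Δt = (8 − 4)/5 = 0.8.
Left endpoints: 4, 4.8, 5.6, 6.4, 7.2.
h(4) = 44, h(4.8) = 55.84, h(5.6) = 68.96, h(6.4) = 83.36, h(7.2) = 99.04.
Sum = Δt · [h(4) + h(4.8) + h(5.6) + h(6.4) + h(7.2)].
Sum = 280.96.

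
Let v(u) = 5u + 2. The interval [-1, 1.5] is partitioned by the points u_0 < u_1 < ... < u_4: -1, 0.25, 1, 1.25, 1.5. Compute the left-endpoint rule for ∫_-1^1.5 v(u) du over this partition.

Subinterval widths: 1.25, 0.75, 0.25, 0.25.
Left endpoints: -1, 0.25, 1, 1.25.
v(-1) = -3, v(0.25) = 3.25, v(1) = 7, v(1.25) = 8.25.
Sum = Σ Δu_i · v(u_i).
Sum = 2.5.

2.5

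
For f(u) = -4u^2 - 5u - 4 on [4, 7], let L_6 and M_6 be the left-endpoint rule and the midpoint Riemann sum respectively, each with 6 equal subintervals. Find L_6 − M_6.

L_6 = -430.25.
M_6 = -466.25.
L_6 − M_6 = 36.

36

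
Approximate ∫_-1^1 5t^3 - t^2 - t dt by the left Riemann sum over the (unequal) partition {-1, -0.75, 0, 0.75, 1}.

-2.4921875

Subinterval widths: 0.25, 0.75, 0.75, 0.25.
Left endpoints: -1, -0.75, 0, 0.75.
f(-1) = -5, f(-0.75) = -1.921875, f(0) = 0, f(0.75) = 0.796875.
Sum = Σ Δt_i · f(t_i).
Sum = -2.4921875.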